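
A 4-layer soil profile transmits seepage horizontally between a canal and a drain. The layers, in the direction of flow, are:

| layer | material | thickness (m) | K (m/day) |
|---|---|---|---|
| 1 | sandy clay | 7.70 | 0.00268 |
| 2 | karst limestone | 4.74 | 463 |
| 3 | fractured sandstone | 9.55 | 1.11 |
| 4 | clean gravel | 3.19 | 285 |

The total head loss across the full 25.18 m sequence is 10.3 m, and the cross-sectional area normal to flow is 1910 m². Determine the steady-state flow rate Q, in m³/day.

6.83

Flow is perpendicular to layering, so the layers act in series and the equivalent K is the thickness-weighted harmonic mean.
Total thickness L = 7.70 + 4.74 + 9.55 + 3.19 = 25.18 m.
Σ(b_i/K_i) = 7.70/0.00268 + 4.74/463 + 9.55/1.11 + 3.19/285 = 2882 d.
K_eq = L / Σ(b_i/K_i) = 25.18 / 2882 = 0.008738 m/day.
Q = K_eq · A · (Δh/L) = 0.008738 × 1910 × (10.3/25.18) = 6.827 m³/day.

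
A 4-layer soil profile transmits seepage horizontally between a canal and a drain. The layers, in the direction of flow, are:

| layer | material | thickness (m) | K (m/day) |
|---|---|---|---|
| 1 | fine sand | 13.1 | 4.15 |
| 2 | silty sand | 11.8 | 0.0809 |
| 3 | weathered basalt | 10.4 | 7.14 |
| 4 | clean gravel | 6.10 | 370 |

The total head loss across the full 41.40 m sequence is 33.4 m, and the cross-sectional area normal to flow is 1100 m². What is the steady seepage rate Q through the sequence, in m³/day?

244

Flow is perpendicular to layering, so the layers act in series and the equivalent K is the thickness-weighted harmonic mean.
Total thickness L = 13.1 + 11.8 + 10.4 + 6.10 = 41.40 m.
Σ(b_i/K_i) = 13.1/4.15 + 11.8/0.0809 + 10.4/7.14 + 6.10/370 = 150.5 d.
K_eq = L / Σ(b_i/K_i) = 41.40 / 150.5 = 0.2751 m/day.
Q = K_eq · A · (Δh/L) = 0.2751 × 1100 × (33.4/41.40) = 244.1 m³/day.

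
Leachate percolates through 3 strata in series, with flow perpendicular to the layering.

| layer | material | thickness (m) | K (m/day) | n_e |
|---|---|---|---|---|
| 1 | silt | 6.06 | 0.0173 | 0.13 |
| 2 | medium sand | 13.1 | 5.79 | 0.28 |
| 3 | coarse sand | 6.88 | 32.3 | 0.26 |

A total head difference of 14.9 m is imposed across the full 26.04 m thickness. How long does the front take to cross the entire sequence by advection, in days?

148

With flow normal to the layers, continuity requires the same specific discharge q through every layer.
Σ(b_i/K_i) = 6.06/0.0173 + 13.1/5.79 + 6.88/32.3 = 352.8 d.
q = Δh / Σ(b_i/K_i) = 14.9 / 352.8 = 0.04224 m/day.
In each layer the seepage velocity is v_i = q/n_i, so the layer transit time is t_i = b_i·n_i / q:
  layer 1 (silt): t_1 = 6.06 × 0.13 / 0.04224 = 18.65 d
  layer 2 (medium sand): t_2 = 13.1 × 0.28 / 0.04224 = 86.84 d
  layer 3 (coarse sand): t_3 = 6.88 × 0.26 / 0.04224 = 42.35 d
Total t = Σ t_i = 147.8 days.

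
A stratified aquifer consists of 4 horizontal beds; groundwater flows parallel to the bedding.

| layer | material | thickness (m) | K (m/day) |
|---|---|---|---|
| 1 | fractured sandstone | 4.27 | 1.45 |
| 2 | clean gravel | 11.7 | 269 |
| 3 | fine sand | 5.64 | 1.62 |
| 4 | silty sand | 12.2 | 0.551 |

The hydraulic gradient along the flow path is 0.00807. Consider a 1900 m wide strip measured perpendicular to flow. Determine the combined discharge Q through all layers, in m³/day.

Flow is parallel to layering, so each bed carries its own Darcy discharge and the transmissivities add.
Σ(K_i·b_i) = 1.45×4.27 + 269×11.7 + 1.62×5.64 + 0.551×12.2 = 3169 m²/day.
Hydraulic gradient i = 0.00807.
Q = Σ(K_i·b_i) · W · i = 3169 × 1900 × 0.008070 = 48596 m³/day.

48600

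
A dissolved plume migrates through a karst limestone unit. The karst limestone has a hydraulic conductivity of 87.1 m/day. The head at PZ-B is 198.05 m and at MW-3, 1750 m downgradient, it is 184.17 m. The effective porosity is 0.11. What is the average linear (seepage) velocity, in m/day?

Hydraulic gradient i = (198.05 − 184.17) / 1750 = 13.88 / 1750 = 0.007931.
Darcy flux q = K · i = 87.10 × 0.007931 = 0.6908 m/day.
Seepage velocity v = q / n_e = 0.6908 / 0.11 = 6.280 m/day.

6.28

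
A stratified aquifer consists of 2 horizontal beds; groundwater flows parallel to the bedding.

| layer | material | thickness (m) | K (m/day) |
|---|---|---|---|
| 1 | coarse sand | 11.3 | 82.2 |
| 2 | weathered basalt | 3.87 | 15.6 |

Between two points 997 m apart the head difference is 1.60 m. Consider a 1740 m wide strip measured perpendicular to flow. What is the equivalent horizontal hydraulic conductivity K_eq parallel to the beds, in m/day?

65.2

Flow is parallel to layering, so each bed carries its own Darcy discharge and the transmissivities add.
Σ(K_i·b_i) = 82.2×11.3 + 15.6×3.87 = 989.2 m²/day.
Total thickness b = 15.17 m, so K_eq = Σ(K_i·b_i)/b = 65.21 m/day.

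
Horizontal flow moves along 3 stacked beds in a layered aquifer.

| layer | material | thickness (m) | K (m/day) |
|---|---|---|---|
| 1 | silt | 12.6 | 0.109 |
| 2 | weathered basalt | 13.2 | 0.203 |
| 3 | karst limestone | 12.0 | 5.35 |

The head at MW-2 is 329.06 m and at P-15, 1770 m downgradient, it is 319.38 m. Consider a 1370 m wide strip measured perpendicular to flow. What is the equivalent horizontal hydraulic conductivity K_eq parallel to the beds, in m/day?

Flow is parallel to layering, so each bed carries its own Darcy discharge and the transmissivities add.
Σ(K_i·b_i) = 0.109×12.6 + 0.203×13.2 + 5.35×12.0 = 68.25 m²/day.
Total thickness b = 37.80 m, so K_eq = Σ(K_i·b_i)/b = 1.806 m/day.

1.81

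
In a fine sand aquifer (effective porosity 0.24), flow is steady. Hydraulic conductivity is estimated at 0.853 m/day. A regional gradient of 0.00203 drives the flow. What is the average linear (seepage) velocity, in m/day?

Hydraulic gradient i = 0.00203.
Darcy flux q = K · i = 0.8530 × 0.002030 = 0.001732 m/day.
Seepage velocity v = q / n_e = 0.001732 / 0.24 = 0.007215 m/day.

0.00721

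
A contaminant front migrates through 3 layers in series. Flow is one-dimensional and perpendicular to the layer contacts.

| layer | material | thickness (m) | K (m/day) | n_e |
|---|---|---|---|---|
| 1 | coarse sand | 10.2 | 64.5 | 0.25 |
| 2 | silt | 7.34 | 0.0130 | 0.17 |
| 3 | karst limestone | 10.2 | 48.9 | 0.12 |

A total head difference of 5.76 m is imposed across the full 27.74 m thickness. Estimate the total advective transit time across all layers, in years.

1.35

With flow normal to the layers, continuity requires the same specific discharge q through every layer.
Σ(b_i/K_i) = 10.2/64.5 + 7.34/0.0130 + 10.2/48.9 = 565.0 d.
q = Δh / Σ(b_i/K_i) = 5.76 / 565.0 = 0.01020 m/day.
In each layer the seepage velocity is v_i = q/n_i, so the layer transit time is t_i = b_i·n_i / q:
  layer 1 (coarse sand): t_1 = 10.2 × 0.25 / 0.01020 = 250.1 d
  layer 2 (silt): t_2 = 7.34 × 0.17 / 0.01020 = 122.4 d
  layer 3 (karst limestone): t_3 = 10.2 × 0.12 / 0.01020 = 120.1 d
Total t = Σ t_i = 492.6 days = 1.349 years.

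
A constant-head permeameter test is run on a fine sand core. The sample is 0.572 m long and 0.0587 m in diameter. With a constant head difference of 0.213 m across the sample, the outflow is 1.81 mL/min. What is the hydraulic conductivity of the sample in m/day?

Cross-sectional area A = π·(d/2)² = π × (0.0587/2)² = 0.002706 m².
Convert discharge: 1.81 mL/min = 3.017e-08 m³/s.
Darcy's law rearranged: K = Q·L / (A·Δh) = 3.017e-08 × 0.572 / (0.002706 × 0.213) = 2.993e-05 m/s = 2.586 m/day.

2.59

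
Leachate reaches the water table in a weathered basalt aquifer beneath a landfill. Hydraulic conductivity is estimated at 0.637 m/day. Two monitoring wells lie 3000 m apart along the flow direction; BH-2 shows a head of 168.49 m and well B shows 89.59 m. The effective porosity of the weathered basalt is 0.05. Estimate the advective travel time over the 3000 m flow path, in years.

24.5

Hydraulic gradient i = (168.49 − 89.59) / 3000 = 78.9 / 3000 = 0.02630.
Darcy flux q = K · i = 0.6370 × 0.02630 = 0.01675 m/day.
Seepage velocity v = q / n_e = 0.01675 / 0.05 = 0.3351 m/day.
Travel time t = L / v = 3000 / 0.3351 = 8954 days = 24.51 years.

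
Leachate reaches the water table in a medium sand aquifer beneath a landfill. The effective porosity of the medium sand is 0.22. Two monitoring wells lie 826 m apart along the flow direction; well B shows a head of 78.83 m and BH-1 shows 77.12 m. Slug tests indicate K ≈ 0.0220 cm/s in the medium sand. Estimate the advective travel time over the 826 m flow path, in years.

12.6

Convert K: 0.0220 cm/s × 864 = 19.01 m/day.
Hydraulic gradient i = (78.83 − 77.12) / 826 = 1.71 / 826 = 0.002070.
Darcy flux q = K · i = 19.01 × 0.002070 = 0.03935 m/day.
Seepage velocity v = q / n_e = 0.03935 / 0.22 = 0.1789 m/day.
Travel time t = L / v = 826 / 0.1789 = 4618 days = 12.64 years.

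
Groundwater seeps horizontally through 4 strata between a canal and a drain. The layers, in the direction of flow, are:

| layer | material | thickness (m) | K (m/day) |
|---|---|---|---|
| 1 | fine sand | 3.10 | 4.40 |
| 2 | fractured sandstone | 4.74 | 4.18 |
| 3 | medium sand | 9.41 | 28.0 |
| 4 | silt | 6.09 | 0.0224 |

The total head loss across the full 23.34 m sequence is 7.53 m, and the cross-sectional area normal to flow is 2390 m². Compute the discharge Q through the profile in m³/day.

65.7

Flow is perpendicular to layering, so the layers act in series and the equivalent K is the thickness-weighted harmonic mean.
Total thickness L = 3.10 + 4.74 + 9.41 + 6.09 = 23.34 m.
Σ(b_i/K_i) = 3.10/4.40 + 4.74/4.18 + 9.41/28.0 + 6.09/0.0224 = 274.0 d.
K_eq = L / Σ(b_i/K_i) = 23.34 / 274.0 = 0.08517 m/day.
Q = K_eq · A · (Δh/L) = 0.08517 × 2390 × (7.53/23.34) = 65.67 m³/day.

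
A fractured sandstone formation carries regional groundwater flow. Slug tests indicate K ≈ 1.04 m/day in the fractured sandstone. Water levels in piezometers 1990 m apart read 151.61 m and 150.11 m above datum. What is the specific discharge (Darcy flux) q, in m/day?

0.000784

Hydraulic gradient i = (151.61 − 150.11) / 1990 = 1.5 / 1990 = 0.0007538.
Specific discharge q = K · i = 1.040 × 0.0007538 = 0.0007839 m/day.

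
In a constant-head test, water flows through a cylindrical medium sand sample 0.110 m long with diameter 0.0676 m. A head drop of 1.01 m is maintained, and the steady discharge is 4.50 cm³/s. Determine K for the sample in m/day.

11.8

Cross-sectional area A = π·(d/2)² = π × (0.0676/2)² = 0.003589 m².
Convert discharge: 4.50 cm³/s = 4.500e-06 m³/s.
Darcy's law rearranged: K = Q·L / (A·Δh) = 4.500e-06 × 0.110 / (0.003589 × 1.01) = 0.0001366 m/s = 11.80 m/day.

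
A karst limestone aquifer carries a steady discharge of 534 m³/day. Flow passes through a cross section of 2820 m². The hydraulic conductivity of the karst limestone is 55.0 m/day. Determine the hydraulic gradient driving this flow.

From Q = K·A·i, i = Q / (K·A) = 534 / (55.00 × 2820) = 0.003443.

0.00344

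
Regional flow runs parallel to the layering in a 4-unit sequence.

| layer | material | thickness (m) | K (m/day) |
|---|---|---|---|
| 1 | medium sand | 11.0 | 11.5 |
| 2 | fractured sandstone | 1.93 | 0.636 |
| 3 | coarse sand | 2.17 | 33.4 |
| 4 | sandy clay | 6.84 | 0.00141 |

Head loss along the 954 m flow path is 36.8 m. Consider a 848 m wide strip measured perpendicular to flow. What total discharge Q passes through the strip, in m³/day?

6550

Flow is parallel to layering, so each bed carries its own Darcy discharge and the transmissivities add.
Σ(K_i·b_i) = 11.5×11.0 + 0.636×1.93 + 33.4×2.17 + 0.00141×6.84 = 200.2 m²/day.
Hydraulic gradient i = Δh / L = 36.8 / 954 = 0.03857.
Q = Σ(K_i·b_i) · W · i = 200.2 × 848 × 0.03857 = 6549 m³/day.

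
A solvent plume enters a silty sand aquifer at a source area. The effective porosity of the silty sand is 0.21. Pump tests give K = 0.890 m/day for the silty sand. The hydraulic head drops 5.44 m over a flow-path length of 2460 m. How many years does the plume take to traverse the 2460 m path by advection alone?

Hydraulic gradient i = Δh / L = 5.44 / 2460 = 0.002211.
Darcy flux q = K · i = 0.8900 × 0.002211 = 0.001968 m/day.
Seepage velocity v = q / n_e = 0.001968 / 0.21 = 0.009372 m/day.
Travel time t = L / v = 2460 / 0.009372 = 2.625e+05 days = 718.6 years.

719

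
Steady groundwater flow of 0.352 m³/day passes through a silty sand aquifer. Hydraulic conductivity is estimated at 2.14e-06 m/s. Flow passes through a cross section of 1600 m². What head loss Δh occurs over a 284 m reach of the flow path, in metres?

Convert K: 2.14e-06 m/s × 86400 = 0.1849 m/day.
From Q = K·A·i, i = Q / (K·A) = 0.352 / (0.1849 × 1600) = 0.001190.
Head loss Δh = i · L = 0.001190 × 284 = 0.3379 m.

0.338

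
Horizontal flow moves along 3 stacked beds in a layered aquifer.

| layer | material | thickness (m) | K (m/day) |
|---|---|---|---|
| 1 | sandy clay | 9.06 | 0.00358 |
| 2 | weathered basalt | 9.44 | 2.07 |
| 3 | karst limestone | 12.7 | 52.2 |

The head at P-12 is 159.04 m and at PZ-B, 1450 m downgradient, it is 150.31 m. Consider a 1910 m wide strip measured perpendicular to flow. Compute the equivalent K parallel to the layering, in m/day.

Flow is parallel to layering, so each bed carries its own Darcy discharge and the transmissivities add.
Σ(K_i·b_i) = 0.00358×9.06 + 2.07×9.44 + 52.2×12.7 = 682.5 m²/day.
Total thickness b = 31.20 m, so K_eq = Σ(K_i·b_i)/b = 21.88 m/day.

21.9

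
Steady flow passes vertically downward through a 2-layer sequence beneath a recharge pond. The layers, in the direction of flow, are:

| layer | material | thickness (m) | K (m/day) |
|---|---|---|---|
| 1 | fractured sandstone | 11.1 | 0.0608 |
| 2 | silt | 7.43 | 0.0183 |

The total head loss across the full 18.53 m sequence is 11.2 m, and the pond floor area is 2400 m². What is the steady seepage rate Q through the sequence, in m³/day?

Flow is perpendicular to layering, so the layers act in series and the equivalent K is the thickness-weighted harmonic mean.
Total thickness L = 11.1 + 7.43 = 18.53 m.
Σ(b_i/K_i) = 11.1/0.0608 + 7.43/0.0183 = 588.6 d.
K_eq = L / Σ(b_i/K_i) = 18.53 / 588.6 = 0.03148 m/day.
Q = K_eq · A · (Δh/L) = 0.03148 × 2400 × (11.2/18.53) = 45.67 m³/day.

45.7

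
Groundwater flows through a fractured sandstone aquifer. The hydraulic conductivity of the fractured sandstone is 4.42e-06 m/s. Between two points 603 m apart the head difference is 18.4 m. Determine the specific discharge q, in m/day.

Convert K: 4.42e-06 m/s × 86400 = 0.3819 m/day.
Hydraulic gradient i = Δh / L = 18.4 / 603 = 0.03051.
Specific discharge q = K · i = 0.3819 × 0.03051 = 0.01165 m/day.

0.0117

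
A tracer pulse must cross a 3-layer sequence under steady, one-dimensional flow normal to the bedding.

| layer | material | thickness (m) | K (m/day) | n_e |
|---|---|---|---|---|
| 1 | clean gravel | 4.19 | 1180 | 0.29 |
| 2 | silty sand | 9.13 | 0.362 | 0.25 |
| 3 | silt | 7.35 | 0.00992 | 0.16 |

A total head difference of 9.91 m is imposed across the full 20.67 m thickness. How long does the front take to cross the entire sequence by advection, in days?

361

With flow normal to the layers, continuity requires the same specific discharge q through every layer.
Σ(b_i/K_i) = 4.19/1180 + 9.13/0.362 + 7.35/0.00992 = 766.2 d.
q = Δh / Σ(b_i/K_i) = 9.91 / 766.2 = 0.01293 m/day.
In each layer the seepage velocity is v_i = q/n_i, so the layer transit time is t_i = b_i·n_i / q:
  layer 1 (clean gravel): t_1 = 4.19 × 0.29 / 0.01293 = 93.94 d
  layer 2 (silty sand): t_2 = 9.13 × 0.25 / 0.01293 = 176.5 d
  layer 3 (silt): t_3 = 7.35 × 0.16 / 0.01293 = 90.92 d
Total t = Σ t_i = 361.3 days.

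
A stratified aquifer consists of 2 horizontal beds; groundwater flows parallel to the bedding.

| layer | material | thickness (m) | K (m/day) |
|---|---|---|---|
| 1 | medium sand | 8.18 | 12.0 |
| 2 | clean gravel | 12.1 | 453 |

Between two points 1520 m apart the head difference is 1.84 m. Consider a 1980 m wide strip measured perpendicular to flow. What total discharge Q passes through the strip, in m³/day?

13400

Flow is parallel to layering, so each bed carries its own Darcy discharge and the transmissivities add.
Σ(K_i·b_i) = 12.0×8.18 + 453×12.1 = 5579 m²/day.
Hydraulic gradient i = Δh / L = 1.84 / 1520 = 0.001211.
Q = Σ(K_i·b_i) · W · i = 5579 × 1980 × 0.001211 = 13373 m³/day.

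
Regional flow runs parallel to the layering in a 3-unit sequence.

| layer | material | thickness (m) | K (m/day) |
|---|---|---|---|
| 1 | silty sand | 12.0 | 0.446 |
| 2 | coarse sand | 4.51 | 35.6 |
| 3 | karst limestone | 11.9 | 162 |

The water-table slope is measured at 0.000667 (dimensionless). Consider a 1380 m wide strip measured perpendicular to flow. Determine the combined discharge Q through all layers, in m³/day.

1930

Flow is parallel to layering, so each bed carries its own Darcy discharge and the transmissivities add.
Σ(K_i·b_i) = 0.446×12.0 + 35.6×4.51 + 162×11.9 = 2094 m²/day.
Hydraulic gradient i = 0.000667.
Q = Σ(K_i·b_i) · W · i = 2094 × 1380 × 0.0006670 = 1927 m³/day.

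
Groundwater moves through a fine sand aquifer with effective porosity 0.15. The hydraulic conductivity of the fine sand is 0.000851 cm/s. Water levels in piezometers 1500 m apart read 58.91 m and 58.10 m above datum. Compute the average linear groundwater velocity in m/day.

Convert K: 0.000851 cm/s × 864 = 0.7353 m/day.
Hydraulic gradient i = (58.91 − 58.10) / 1500 = 0.81 / 1500 = 0.0005400.
Darcy flux q = K · i = 0.7353 × 0.0005400 = 0.0003970 m/day.
Seepage velocity v = q / n_e = 0.0003970 / 0.15 = 0.002647 m/day.

0.00265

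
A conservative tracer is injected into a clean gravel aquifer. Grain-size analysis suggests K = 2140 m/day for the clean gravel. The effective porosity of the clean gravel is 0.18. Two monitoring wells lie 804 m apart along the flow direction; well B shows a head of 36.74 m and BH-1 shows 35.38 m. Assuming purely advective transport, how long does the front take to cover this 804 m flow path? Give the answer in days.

Hydraulic gradient i = (36.74 − 35.38) / 804 = 1.36 / 804 = 0.001692.
Darcy flux q = K · i = 2140 × 0.001692 = 3.620 m/day.
Seepage velocity v = q / n_e = 3.620 / 0.18 = 20.11 m/day.
Travel time t = L / v = 804 / 20.11 = 39.98 days.

40.0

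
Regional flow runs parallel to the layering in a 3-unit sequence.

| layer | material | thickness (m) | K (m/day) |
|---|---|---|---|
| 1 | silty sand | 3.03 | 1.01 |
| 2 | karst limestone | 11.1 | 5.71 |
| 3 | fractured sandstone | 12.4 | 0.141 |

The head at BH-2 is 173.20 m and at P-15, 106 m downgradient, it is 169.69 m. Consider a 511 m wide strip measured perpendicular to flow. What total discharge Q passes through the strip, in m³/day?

1150

Flow is parallel to layering, so each bed carries its own Darcy discharge and the transmissivities add.
Σ(K_i·b_i) = 1.01×3.03 + 5.71×11.1 + 0.141×12.4 = 68.19 m²/day.
Hydraulic gradient i = (173.20 − 169.69) / 106 = 3.51 / 106 = 0.03311.
Q = Σ(K_i·b_i) · W · i = 68.19 × 511 × 0.03311 = 1154 m³/day.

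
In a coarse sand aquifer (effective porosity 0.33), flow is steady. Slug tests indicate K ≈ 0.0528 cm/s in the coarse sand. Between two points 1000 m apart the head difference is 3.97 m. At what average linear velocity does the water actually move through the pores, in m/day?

Convert K: 0.0528 cm/s × 864 = 45.62 m/day.
Hydraulic gradient i = Δh / L = 3.97 / 1000 = 0.003970.
Darcy flux q = K · i = 45.62 × 0.003970 = 0.1811 m/day.
Seepage velocity v = q / n_e = 0.1811 / 0.33 = 0.5488 m/day.

0.549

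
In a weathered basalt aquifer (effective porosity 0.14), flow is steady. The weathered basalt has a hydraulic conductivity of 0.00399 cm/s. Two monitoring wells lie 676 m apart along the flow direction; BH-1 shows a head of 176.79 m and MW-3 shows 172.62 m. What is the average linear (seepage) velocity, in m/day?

Convert K: 0.00399 cm/s × 864 = 3.447 m/day.
Hydraulic gradient i = (176.79 − 172.62) / 676 = 4.17 / 676 = 0.006169.
Darcy flux q = K · i = 3.447 × 0.006169 = 0.02127 m/day.
Seepage velocity v = q / n_e = 0.02127 / 0.14 = 0.1519 m/day.

0.152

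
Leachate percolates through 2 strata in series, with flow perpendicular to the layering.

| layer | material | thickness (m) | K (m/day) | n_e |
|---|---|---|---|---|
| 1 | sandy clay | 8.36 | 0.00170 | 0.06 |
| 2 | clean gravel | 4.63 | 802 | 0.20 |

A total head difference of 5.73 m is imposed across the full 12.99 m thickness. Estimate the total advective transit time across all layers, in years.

3.35

With flow normal to the layers, continuity requires the same specific discharge q through every layer.
Σ(b_i/K_i) = 8.36/0.00170 + 4.63/802 = 4918 d.
q = Δh / Σ(b_i/K_i) = 5.73 / 4918 = 0.001165 m/day.
In each layer the seepage velocity is v_i = q/n_i, so the layer transit time is t_i = b_i·n_i / q:
  layer 1 (sandy clay): t_1 = 8.36 × 0.06 / 0.001165 = 430.5 d
  layer 2 (clean gravel): t_2 = 4.63 × 0.20 / 0.001165 = 794.7 d
Total t = Σ t_i = 1225 days = 3.354 years.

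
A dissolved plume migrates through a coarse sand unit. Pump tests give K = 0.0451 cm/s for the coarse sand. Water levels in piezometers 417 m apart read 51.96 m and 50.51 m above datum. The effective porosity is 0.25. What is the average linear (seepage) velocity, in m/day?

0.542

Convert K: 0.0451 cm/s × 864 = 38.97 m/day.
Hydraulic gradient i = (51.96 − 50.51) / 417 = 1.45 / 417 = 0.003477.
Darcy flux q = K · i = 38.97 × 0.003477 = 0.1355 m/day.
Seepage velocity v = q / n_e = 0.1355 / 0.25 = 0.5420 m/day.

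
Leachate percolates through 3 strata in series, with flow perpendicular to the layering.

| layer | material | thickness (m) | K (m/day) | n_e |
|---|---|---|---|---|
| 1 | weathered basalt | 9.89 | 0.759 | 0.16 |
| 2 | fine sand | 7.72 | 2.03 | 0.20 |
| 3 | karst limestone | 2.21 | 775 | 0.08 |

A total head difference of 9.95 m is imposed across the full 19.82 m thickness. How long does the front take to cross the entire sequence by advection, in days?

5.59

With flow normal to the layers, continuity requires the same specific discharge q through every layer.
Σ(b_i/K_i) = 9.89/0.759 + 7.72/2.03 + 2.21/775 = 16.84 d.
q = Δh / Σ(b_i/K_i) = 9.95 / 16.84 = 0.5910 m/day.
In each layer the seepage velocity is v_i = q/n_i, so the layer transit time is t_i = b_i·n_i / q:
  layer 1 (weathered basalt): t_1 = 9.89 × 0.16 / 0.5910 = 2.678 d
  layer 2 (fine sand): t_2 = 7.72 × 0.20 / 0.5910 = 2.613 d
  layer 3 (karst limestone): t_3 = 2.21 × 0.08 / 0.5910 = 0.2992 d
Total t = Σ t_i = 5.589 days.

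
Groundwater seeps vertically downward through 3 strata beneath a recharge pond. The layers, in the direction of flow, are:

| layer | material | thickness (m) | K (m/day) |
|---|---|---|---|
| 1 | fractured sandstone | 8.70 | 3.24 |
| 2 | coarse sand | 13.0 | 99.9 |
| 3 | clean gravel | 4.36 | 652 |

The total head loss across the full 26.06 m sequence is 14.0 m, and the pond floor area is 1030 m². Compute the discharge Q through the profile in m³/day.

Flow is perpendicular to layering, so the layers act in series and the equivalent K is the thickness-weighted harmonic mean.
Total thickness L = 8.70 + 13.0 + 4.36 = 26.06 m.
Σ(b_i/K_i) = 8.70/3.24 + 13.0/99.9 + 4.36/652 = 2.822 d.
K_eq = L / Σ(b_i/K_i) = 26.06 / 2.822 = 9.235 m/day.
Q = K_eq · A · (Δh/L) = 9.235 × 1030 × (14.0/26.06) = 5110 m³/day.

5110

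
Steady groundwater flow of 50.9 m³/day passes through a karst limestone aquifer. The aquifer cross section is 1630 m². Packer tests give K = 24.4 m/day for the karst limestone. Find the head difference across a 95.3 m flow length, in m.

0.122

From Q = K·A·i, i = Q / (K·A) = 50.9 / (24.40 × 1630) = 0.001280.
Head loss Δh = i · L = 0.001280 × 95.3 = 0.1220 m.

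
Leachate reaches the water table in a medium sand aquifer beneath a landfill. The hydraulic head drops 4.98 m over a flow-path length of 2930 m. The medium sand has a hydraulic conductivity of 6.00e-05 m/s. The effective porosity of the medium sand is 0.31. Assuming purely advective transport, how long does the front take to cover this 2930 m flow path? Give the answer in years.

Convert K: 6.00e-05 m/s × 86400 = 5.184 m/day.
Hydraulic gradient i = Δh / L = 4.98 / 2930 = 0.001700.
Darcy flux q = K · i = 5.184 × 0.001700 = 0.008811 m/day.
Seepage velocity v = q / n_e = 0.008811 / 0.31 = 0.02842 m/day.
Travel time t = L / v = 2930 / 0.02842 = 1.031e+05 days = 282.2 years.

282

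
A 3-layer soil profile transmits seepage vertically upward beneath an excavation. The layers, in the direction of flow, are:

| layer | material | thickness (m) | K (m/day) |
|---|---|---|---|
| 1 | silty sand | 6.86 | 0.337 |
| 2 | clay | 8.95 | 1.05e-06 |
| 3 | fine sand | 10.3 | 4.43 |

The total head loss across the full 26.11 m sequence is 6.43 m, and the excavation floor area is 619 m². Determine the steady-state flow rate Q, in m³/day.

Flow is perpendicular to layering, so the layers act in series and the equivalent K is the thickness-weighted harmonic mean.
Total thickness L = 6.86 + 8.95 + 10.3 = 26.11 m.
Σ(b_i/K_i) = 6.86/0.337 + 8.95/1.05e-06 + 10.3/4.43 = 8.524e+06 d.
K_eq = L / Σ(b_i/K_i) = 26.11 / 8.524e+06 = 3.063e-06 m/day.
Q = K_eq · A · (Δh/L) = 3.063e-06 × 619 × (6.43/26.11) = 0.0004669 m³/day.

0.000467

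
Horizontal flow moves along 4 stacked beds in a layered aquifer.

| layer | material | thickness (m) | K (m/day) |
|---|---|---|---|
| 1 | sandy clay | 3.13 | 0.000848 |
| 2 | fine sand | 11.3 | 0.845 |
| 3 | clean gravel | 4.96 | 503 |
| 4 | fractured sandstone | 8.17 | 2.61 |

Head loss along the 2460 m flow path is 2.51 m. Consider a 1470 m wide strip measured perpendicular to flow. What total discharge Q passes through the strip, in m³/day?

Flow is parallel to layering, so each bed carries its own Darcy discharge and the transmissivities add.
Σ(K_i·b_i) = 0.000848×3.13 + 0.845×11.3 + 503×4.96 + 2.61×8.17 = 2526 m²/day.
Hydraulic gradient i = Δh / L = 2.51 / 2460 = 0.001020.
Q = Σ(K_i·b_i) · W · i = 2526 × 1470 × 0.001020 = 3788 m³/day.

3790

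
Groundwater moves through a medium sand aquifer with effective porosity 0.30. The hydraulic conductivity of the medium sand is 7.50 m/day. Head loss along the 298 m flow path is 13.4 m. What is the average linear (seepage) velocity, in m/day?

Hydraulic gradient i = Δh / L = 13.4 / 298 = 0.04497.
Darcy flux q = K · i = 7.500 × 0.04497 = 0.3372 m/day.
Seepage velocity v = q / n_e = 0.3372 / 0.30 = 1.124 m/day.

1.12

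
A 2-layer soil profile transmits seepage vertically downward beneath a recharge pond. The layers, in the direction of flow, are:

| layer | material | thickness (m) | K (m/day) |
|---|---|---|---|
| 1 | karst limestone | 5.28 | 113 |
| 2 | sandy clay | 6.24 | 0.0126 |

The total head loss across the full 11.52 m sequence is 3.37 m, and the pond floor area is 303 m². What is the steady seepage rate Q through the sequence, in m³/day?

2.06

Flow is perpendicular to layering, so the layers act in series and the equivalent K is the thickness-weighted harmonic mean.
Total thickness L = 5.28 + 6.24 = 11.52 m.
Σ(b_i/K_i) = 5.28/113 + 6.24/0.0126 = 495.3 d.
K_eq = L / Σ(b_i/K_i) = 11.52 / 495.3 = 0.02326 m/day.
Q = K_eq · A · (Δh/L) = 0.02326 × 303 × (3.37/11.52) = 2.062 m³/day.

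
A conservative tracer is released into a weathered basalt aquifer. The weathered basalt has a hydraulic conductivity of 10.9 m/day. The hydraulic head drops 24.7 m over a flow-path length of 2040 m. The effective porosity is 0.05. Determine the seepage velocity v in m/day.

Hydraulic gradient i = Δh / L = 24.7 / 2040 = 0.01211.
Darcy flux q = K · i = 10.90 × 0.01211 = 0.1320 m/day.
Seepage velocity v = q / n_e = 0.1320 / 0.05 = 2.640 m/day.

2.64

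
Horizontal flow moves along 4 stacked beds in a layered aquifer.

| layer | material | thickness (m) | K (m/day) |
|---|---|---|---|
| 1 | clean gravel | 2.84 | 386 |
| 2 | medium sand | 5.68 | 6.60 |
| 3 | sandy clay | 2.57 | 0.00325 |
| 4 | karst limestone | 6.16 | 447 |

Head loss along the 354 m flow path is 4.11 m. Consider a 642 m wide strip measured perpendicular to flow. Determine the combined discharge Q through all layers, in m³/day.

Flow is parallel to layering, so each bed carries its own Darcy discharge and the transmissivities add.
Σ(K_i·b_i) = 386×2.84 + 6.60×5.68 + 0.00325×2.57 + 447×6.16 = 3887 m²/day.
Hydraulic gradient i = Δh / L = 4.11 / 354 = 0.01161.
Q = Σ(K_i·b_i) · W · i = 3887 × 642 × 0.01161 = 28975 m³/day.

29000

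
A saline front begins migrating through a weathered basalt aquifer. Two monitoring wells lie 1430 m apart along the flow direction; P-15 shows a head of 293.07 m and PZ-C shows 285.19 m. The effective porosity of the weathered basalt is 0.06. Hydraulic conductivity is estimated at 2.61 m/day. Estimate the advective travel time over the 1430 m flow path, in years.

16.3

Hydraulic gradient i = (293.07 − 285.19) / 1430 = 7.88 / 1430 = 0.005510.
Darcy flux q = K · i = 2.610 × 0.005510 = 0.01438 m/day.
Seepage velocity v = q / n_e = 0.01438 / 0.06 = 0.2397 m/day.
Travel time t = L / v = 1430 / 0.2397 = 5966 days = 16.33 years.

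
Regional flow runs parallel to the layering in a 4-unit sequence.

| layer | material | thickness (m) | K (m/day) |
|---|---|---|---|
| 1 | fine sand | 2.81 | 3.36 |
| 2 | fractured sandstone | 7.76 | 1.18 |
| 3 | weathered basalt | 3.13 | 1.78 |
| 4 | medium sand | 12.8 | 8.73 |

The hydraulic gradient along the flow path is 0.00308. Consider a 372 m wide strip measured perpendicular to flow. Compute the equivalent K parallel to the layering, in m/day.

5.13

Flow is parallel to layering, so each bed carries its own Darcy discharge and the transmissivities add.
Σ(K_i·b_i) = 3.36×2.81 + 1.18×7.76 + 1.78×3.13 + 8.73×12.8 = 135.9 m²/day.
Total thickness b = 26.50 m, so K_eq = Σ(K_i·b_i)/b = 5.129 m/day.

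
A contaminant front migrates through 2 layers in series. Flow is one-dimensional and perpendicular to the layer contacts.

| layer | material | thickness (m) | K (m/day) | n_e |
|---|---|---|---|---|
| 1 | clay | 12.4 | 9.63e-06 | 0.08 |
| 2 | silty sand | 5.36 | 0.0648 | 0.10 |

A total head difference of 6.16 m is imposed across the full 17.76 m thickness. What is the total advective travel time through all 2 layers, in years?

With flow normal to the layers, continuity requires the same specific discharge q through every layer.
Σ(b_i/K_i) = 12.4/9.63e-06 + 5.36/0.0648 = 1.288e+06 d.
q = Δh / Σ(b_i/K_i) = 6.16 / 1.288e+06 = 4.784e-06 m/day.
In each layer the seepage velocity is v_i = q/n_i, so the layer transit time is t_i = b_i·n_i / q:
  layer 1 (clay): t_1 = 12.4 × 0.08 / 4.784e-06 = 2.074e+05 d
  layer 2 (silty sand): t_2 = 5.36 × 0.10 / 4.784e-06 = 1.120e+05 d
Total t = Σ t_i = 3.194e+05 days = 874.5 years.

875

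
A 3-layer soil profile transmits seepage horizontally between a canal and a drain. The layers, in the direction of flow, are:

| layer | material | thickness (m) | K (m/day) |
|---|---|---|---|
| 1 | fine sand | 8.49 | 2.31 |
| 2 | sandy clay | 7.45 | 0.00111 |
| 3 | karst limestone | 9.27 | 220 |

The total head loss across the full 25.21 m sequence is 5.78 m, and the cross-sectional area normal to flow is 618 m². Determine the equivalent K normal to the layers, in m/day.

Flow is perpendicular to layering, so the layers act in series and the equivalent K is the thickness-weighted harmonic mean.
Total thickness L = 8.49 + 7.45 + 9.27 = 25.21 m.
Σ(b_i/K_i) = 8.49/2.31 + 7.45/0.00111 + 9.27/220 = 6715 d.
K_eq = L / Σ(b_i/K_i) = 25.21 / 6715 = 0.003754 m/day.

0.00375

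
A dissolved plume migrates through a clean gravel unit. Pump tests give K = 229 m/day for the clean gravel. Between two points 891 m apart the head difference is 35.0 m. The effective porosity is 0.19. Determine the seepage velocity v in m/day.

47.3

Hydraulic gradient i = Δh / L = 35.0 / 891 = 0.03928.
Darcy flux q = K · i = 229.0 × 0.03928 = 8.996 m/day.
Seepage velocity v = q / n_e = 8.996 / 0.19 = 47.34 m/day.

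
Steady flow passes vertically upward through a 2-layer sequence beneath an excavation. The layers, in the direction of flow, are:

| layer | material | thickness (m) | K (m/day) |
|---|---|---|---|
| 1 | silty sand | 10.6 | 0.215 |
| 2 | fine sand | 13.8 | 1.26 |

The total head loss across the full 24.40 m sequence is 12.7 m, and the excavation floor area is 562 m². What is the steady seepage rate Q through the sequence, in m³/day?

118

Flow is perpendicular to layering, so the layers act in series and the equivalent K is the thickness-weighted harmonic mean.
Total thickness L = 10.6 + 13.8 = 24.40 m.
Σ(b_i/K_i) = 10.6/0.215 + 13.8/1.26 = 60.25 d.
K_eq = L / Σ(b_i/K_i) = 24.40 / 60.25 = 0.4049 m/day.
Q = K_eq · A · (Δh/L) = 0.4049 × 562 × (12.7/24.40) = 118.5 m³/day.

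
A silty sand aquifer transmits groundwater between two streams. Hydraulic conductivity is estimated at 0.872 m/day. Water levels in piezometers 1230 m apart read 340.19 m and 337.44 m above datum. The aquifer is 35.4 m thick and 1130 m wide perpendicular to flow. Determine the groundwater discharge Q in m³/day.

Cross-sectional area A = 1130 × 35.4 = 40002 m².
Hydraulic gradient i = (340.19 − 337.44) / 1230 = 2.75 / 1230 = 0.002236.
Darcy's law: Q = K · A · i = 0.8720 × 40002 × 0.002236 = 77.99 m³/day.

78.0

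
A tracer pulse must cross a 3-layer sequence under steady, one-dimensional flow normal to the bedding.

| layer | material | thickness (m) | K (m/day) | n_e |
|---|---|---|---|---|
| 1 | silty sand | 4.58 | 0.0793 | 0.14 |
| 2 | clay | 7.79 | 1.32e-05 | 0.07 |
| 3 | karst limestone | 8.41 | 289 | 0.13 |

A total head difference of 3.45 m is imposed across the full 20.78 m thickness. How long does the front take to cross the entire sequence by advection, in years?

With flow normal to the layers, continuity requires the same specific discharge q through every layer.
Σ(b_i/K_i) = 4.58/0.0793 + 7.79/1.32e-05 + 8.41/289 = 5.902e+05 d.
q = Δh / Σ(b_i/K_i) = 3.45 / 5.902e+05 = 5.845e-06 m/day.
In each layer the seepage velocity is v_i = q/n_i, so the layer transit time is t_i = b_i·n_i / q:
  layer 1 (silty sand): t_1 = 4.58 × 0.14 / 5.845e-06 = 1.097e+05 d
  layer 2 (clay): t_2 = 7.79 × 0.07 / 5.845e-06 = 93287 d
  layer 3 (karst limestone): t_3 = 8.41 × 0.13 / 5.845e-06 = 1.870e+05 d
Total t = Σ t_i = 3.900e+05 days = 1068 years.

1070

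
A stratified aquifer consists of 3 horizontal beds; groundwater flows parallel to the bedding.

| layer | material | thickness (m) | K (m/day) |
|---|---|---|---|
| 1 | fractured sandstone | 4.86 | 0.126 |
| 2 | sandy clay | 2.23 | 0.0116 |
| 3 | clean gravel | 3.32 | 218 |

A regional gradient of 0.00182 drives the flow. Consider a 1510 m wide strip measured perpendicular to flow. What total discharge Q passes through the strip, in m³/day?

Flow is parallel to layering, so each bed carries its own Darcy discharge and the transmissivities add.
Σ(K_i·b_i) = 0.126×4.86 + 0.0116×2.23 + 218×3.32 = 724.4 m²/day.
Hydraulic gradient i = 0.00182.
Q = Σ(K_i·b_i) · W · i = 724.4 × 1510 × 0.001820 = 1991 m³/day.

1990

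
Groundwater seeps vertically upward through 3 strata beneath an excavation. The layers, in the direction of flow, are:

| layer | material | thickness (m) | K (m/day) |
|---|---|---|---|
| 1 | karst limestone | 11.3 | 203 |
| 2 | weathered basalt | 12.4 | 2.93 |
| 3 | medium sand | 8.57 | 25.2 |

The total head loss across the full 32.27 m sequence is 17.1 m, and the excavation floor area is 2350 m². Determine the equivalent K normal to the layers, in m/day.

Flow is perpendicular to layering, so the layers act in series and the equivalent K is the thickness-weighted harmonic mean.
Total thickness L = 11.3 + 12.4 + 8.57 = 32.27 m.
Σ(b_i/K_i) = 11.3/203 + 12.4/2.93 + 8.57/25.2 = 4.628 d.
K_eq = L / Σ(b_i/K_i) = 32.27 / 4.628 = 6.973 m/day.

6.97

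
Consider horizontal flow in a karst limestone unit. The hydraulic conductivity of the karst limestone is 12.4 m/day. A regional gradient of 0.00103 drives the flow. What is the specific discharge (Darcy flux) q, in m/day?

Hydraulic gradient i = 0.00103.
Specific discharge q = K · i = 12.40 × 0.001030 = 0.01277 m/day.

0.0128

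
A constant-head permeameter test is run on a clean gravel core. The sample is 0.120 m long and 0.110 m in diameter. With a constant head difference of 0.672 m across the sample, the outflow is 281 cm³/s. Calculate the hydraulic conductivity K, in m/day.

Cross-sectional area A = π·(d/2)² = π × (0.110/2)² = 0.009503 m².
Convert discharge: 281 cm³/s = 0.0002810 m³/s.
Darcy's law rearranged: K = Q·L / (A·Δh) = 0.0002810 × 0.120 / (0.009503 × 0.672) = 0.005280 m/s = 456.2 m/day.

456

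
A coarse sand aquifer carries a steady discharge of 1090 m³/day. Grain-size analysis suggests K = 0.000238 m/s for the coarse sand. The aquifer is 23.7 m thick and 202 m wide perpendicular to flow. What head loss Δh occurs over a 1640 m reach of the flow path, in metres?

18.2

Convert K: 0.000238 m/s × 86400 = 20.56 m/day.
Cross-sectional area A = 202 × 23.7 = 4787 m².
From Q = K·A·i, i = Q / (K·A) = 1090 / (20.56 × 4787) = 0.01107.
Head loss Δh = i · L = 0.01107 × 1640 = 18.16 m.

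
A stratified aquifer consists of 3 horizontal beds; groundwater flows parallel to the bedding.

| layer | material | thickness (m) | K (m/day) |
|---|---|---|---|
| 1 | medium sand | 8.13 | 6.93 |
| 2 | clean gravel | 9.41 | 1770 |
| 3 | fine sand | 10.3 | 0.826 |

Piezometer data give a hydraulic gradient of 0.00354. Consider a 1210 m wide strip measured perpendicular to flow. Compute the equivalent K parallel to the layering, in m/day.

601

Flow is parallel to layering, so each bed carries its own Darcy discharge and the transmissivities add.
Σ(K_i·b_i) = 6.93×8.13 + 1770×9.41 + 0.826×10.3 = 16721 m²/day.
Total thickness b = 27.84 m, so K_eq = Σ(K_i·b_i)/b = 600.6 m/day.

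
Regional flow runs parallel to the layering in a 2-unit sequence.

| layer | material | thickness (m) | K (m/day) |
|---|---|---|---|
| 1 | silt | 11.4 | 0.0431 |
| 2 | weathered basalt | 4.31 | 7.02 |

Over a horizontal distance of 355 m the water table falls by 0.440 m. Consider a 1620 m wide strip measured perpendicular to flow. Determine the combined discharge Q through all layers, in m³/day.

Flow is parallel to layering, so each bed carries its own Darcy discharge and the transmissivities add.
Σ(K_i·b_i) = 0.0431×11.4 + 7.02×4.31 = 30.75 m²/day.
Hydraulic gradient i = Δh / L = 0.440 / 355 = 0.001239.
Q = Σ(K_i·b_i) · W · i = 30.75 × 1620 × 0.001239 = 61.74 m³/day.

61.7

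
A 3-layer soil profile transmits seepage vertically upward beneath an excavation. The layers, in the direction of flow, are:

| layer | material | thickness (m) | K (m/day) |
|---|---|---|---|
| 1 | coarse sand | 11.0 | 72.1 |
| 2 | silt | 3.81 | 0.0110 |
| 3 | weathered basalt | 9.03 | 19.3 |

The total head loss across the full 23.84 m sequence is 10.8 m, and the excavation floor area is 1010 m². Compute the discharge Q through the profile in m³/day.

31.4

Flow is perpendicular to layering, so the layers act in series and the equivalent K is the thickness-weighted harmonic mean.
Total thickness L = 11.0 + 3.81 + 9.03 = 23.84 m.
Σ(b_i/K_i) = 11.0/72.1 + 3.81/0.0110 + 9.03/19.3 = 347.0 d.
K_eq = L / Σ(b_i/K_i) = 23.84 / 347.0 = 0.06871 m/day.
Q = K_eq · A · (Δh/L) = 0.06871 × 1010 × (10.8/23.84) = 31.44 m³/day.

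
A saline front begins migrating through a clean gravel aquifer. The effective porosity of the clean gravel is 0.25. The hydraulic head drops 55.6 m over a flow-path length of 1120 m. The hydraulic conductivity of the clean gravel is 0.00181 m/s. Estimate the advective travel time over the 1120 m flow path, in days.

Convert K: 0.00181 m/s × 86400 = 156.4 m/day.
Hydraulic gradient i = Δh / L = 55.6 / 1120 = 0.04964.
Darcy flux q = K · i = 156.4 × 0.04964 = 7.763 m/day.
Seepage velocity v = q / n_e = 7.763 / 0.25 = 31.05 m/day.
Travel time t = L / v = 1120 / 31.05 = 36.07 days.

36.1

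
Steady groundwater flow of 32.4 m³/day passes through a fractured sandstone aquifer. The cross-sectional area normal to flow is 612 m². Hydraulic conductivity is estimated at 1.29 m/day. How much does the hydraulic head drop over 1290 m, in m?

52.9

From Q = K·A·i, i = Q / (K·A) = 32.4 / (1.290 × 612.0) = 0.04104.
Head loss Δh = i · L = 0.04104 × 1290 = 52.94 m.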